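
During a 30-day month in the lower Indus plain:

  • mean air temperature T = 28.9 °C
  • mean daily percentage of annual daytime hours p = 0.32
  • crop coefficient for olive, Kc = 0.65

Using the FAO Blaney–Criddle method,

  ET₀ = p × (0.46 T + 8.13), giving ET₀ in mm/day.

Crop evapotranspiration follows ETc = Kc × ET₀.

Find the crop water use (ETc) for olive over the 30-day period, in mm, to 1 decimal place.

ET₀ = 0.32 × (0.46 × 28.9 + 8.13) = 0.32 × 21.424 = 6.8557 mm/d
ETc = Kc × ET₀ = 0.65 × 6.8557 = 4.4562 mm/d
Over 30 days: 4.4562 × 30 = 133.686 mm

133.7 mm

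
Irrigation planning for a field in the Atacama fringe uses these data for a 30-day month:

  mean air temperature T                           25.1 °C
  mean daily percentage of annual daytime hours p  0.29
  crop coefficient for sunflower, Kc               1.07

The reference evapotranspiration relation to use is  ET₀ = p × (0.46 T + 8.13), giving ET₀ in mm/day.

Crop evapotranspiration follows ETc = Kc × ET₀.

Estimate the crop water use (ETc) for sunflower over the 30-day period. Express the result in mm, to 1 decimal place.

ET₀ = 0.29 × (0.46 × 25.1 + 8.13) = 0.29 × 19.676 = 5.7060 mm/d
ETc = Kc × ET₀ = 1.07 × 5.7060 = 6.1054 mm/d
Over 30 days: 6.1054 × 30 = 183.162 mm

183.2 mm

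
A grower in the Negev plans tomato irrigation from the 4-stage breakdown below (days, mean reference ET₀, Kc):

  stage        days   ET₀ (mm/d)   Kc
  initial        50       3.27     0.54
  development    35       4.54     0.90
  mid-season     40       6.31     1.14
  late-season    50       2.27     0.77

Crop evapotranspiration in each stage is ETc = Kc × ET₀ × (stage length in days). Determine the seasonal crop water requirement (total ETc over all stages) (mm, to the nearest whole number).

606 mm

initial: 0.54 × 3.27 × 50 = 88.29 mm
development: 0.90 × 4.54 × 35 = 143.01 mm
mid-season: 1.14 × 6.31 × 40 = 287.74 mm
late-season: 0.77 × 2.27 × 50 = 87.40 mm
Seasonal total = 606.44 mm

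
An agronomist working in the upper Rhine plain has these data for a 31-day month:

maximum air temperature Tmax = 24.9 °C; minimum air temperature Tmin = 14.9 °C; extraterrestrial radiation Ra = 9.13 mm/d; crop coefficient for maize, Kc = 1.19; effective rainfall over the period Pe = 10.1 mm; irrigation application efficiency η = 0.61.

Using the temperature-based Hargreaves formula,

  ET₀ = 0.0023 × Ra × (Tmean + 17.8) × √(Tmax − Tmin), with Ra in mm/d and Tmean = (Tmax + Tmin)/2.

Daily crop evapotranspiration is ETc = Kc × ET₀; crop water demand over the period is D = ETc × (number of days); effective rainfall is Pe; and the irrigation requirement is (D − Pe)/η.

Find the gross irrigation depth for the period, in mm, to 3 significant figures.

Tmean = (24.9 + 14.9)/2 = 19.90 °C
ET₀ = 0.0023 × 9.13 × (19.90 + 17.8) × √10.0 = 0.0023 × 9.13 × 37.70 × 3.1623 = 2.5035 mm/d
ETc = Kc × ET₀ = 1.19 × 2.5035 = 2.9792 mm/d
Crop demand D = ETc × 31 d = 2.9792 × 31 = 92.355 mm
D − Pe = 92.355 − 10.1 = 82.255 mm
Gross irrigation = 82.255 / 0.61 = 134.844 mm

135 mm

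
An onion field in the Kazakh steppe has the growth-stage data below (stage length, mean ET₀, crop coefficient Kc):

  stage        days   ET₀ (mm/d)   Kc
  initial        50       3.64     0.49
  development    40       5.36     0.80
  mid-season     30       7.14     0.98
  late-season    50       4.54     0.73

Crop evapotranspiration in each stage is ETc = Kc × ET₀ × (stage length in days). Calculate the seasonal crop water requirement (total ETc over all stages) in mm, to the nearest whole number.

initial: 0.49 × 3.64 × 50 = 89.18 mm
development: 0.80 × 5.36 × 40 = 171.52 mm
mid-season: 0.98 × 7.14 × 30 = 209.92 mm
late-season: 0.73 × 4.54 × 50 = 165.71 mm
Seasonal total = 636.33 mm

636 mm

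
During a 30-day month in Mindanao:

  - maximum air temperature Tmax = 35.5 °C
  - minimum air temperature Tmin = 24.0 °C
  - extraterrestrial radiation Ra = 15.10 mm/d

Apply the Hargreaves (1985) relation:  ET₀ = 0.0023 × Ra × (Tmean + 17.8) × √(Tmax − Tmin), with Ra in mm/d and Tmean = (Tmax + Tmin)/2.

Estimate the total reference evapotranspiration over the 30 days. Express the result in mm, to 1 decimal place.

Tmean = (35.5 + 24.0)/2 = 29.75 °C
ET₀ = 0.0023 × 15.10 × (29.75 + 17.8) × √11.5 = 0.0023 × 15.10 × 47.55 × 3.3912 = 5.6003 mm/d
Over 30 days: 5.6003 × 30 = 168.009 mm

168.0 mm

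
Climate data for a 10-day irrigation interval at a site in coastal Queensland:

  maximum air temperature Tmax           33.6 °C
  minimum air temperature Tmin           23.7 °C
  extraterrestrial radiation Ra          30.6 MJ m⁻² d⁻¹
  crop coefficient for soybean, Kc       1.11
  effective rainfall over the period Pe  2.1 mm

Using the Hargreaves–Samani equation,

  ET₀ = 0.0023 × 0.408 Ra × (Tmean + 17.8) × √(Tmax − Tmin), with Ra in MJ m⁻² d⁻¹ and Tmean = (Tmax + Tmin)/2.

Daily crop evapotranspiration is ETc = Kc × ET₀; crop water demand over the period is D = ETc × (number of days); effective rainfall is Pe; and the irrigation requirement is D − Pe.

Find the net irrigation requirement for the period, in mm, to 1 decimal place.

Tmean = (33.6 + 23.7)/2 = 28.65 °C
0.408 Ra = 0.408 × 30.6 = 12.4848 mm/d equivalent
ET₀ = 0.0023 × 12.4848 × (28.65 + 17.8) × √9.9 = 0.0023 × 12.4848 × 46.45 × 3.1464 = 4.1967 mm/d
ETc = Kc × ET₀ = 1.11 × 4.1967 = 4.6583 mm/d
Crop demand D = ETc × 10 d = 4.6583 × 10 = 46.583 mm
D − Pe = 46.583 − 2.1 = 44.483 mm

44.5 mm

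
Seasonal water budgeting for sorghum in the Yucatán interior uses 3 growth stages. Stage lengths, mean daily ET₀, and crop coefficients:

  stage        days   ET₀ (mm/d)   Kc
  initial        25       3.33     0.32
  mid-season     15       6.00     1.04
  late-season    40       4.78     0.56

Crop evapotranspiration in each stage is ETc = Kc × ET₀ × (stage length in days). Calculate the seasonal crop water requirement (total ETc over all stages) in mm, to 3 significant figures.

initial: 0.32 × 3.33 × 25 = 26.64 mm
mid-season: 1.04 × 6.00 × 15 = 93.60 mm
late-season: 0.56 × 4.78 × 40 = 107.07 mm
Seasonal total = 227.31 mm

227 mm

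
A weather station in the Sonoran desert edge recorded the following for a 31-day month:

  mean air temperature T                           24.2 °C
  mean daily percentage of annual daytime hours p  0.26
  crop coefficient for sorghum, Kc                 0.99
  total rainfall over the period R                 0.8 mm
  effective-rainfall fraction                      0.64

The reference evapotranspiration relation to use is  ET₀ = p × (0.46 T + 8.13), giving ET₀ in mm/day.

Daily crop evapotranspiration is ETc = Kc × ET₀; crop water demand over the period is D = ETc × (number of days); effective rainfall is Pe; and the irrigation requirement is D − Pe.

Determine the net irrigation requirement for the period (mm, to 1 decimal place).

ET₀ = 0.26 × (0.46 × 24.2 + 8.13) = 0.26 × 19.262 = 5.0081 mm/d
ETc = Kc × ET₀ = 0.99 × 5.0081 = 4.9580 mm/d
Crop demand D = ETc × 31 d = 4.9580 × 31 = 153.698 mm
Pe = 0.64 × 0.8 = 0.512 mm
D − Pe = 153.698 − 0.512 = 153.186 mm

153.2 mm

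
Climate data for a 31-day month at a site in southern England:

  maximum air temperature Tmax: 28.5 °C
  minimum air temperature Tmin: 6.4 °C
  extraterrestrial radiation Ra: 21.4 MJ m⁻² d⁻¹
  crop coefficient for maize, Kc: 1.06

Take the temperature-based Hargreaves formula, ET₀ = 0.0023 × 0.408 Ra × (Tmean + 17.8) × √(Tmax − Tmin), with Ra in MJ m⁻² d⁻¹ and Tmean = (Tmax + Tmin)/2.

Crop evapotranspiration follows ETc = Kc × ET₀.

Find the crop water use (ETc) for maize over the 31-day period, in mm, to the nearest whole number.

109 mm

Tmean = (28.5 + 6.4)/2 = 17.45 °C
0.408 Ra = 0.408 × 21.4 = 8.7312 mm/d equivalent
ET₀ = 0.0023 × 8.7312 × (17.45 + 17.8) × √22.1 = 0.0023 × 8.7312 × 35.25 × 4.7011 = 3.3278 mm/d
ETc = Kc × ET₀ = 1.06 × 3.3278 = 3.5275 mm/d
Over 31 days: 3.5275 × 31 = 109.353 mm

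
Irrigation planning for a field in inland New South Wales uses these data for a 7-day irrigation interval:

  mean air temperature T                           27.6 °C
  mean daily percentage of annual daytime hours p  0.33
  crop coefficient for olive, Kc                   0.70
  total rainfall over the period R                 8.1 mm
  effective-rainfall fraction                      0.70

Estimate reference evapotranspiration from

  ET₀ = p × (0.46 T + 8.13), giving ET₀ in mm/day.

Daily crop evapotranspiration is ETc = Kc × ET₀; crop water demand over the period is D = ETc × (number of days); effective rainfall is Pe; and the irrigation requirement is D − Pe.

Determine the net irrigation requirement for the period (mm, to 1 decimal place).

28.0 mm

ET₀ = 0.33 × (0.46 × 27.6 + 8.13) = 0.33 × 20.826 = 6.8726 mm/d
ETc = Kc × ET₀ = 0.70 × 6.8726 = 4.8108 mm/d
Crop demand D = ETc × 7 d = 4.8108 × 7 = 33.676 mm
Pe = 0.70 × 8.1 = 5.670 mm
D − Pe = 33.676 − 5.670 = 28.006 mm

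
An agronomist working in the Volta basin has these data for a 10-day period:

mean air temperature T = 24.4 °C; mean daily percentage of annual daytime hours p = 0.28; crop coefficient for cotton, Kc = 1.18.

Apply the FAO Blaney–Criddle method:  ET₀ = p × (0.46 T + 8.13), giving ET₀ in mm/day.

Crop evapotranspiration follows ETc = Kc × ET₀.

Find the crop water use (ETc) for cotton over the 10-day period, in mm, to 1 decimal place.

63.9 mm

ET₀ = 0.28 × (0.46 × 24.4 + 8.13) = 0.28 × 19.354 = 5.4191 mm/d
ETc = Kc × ET₀ = 1.18 × 5.4191 = 6.3945 mm/d
Over 10 days: 6.3945 × 10 = 63.945 mm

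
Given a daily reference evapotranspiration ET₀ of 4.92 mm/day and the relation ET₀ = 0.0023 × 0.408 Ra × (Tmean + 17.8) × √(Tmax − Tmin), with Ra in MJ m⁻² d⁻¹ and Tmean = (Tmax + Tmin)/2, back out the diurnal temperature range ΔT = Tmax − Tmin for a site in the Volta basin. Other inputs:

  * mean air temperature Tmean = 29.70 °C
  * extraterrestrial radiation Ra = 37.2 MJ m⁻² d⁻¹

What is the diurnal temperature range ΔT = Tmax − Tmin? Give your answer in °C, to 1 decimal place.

√ΔT = ET₀ / [0.0023 × 0.408 × Ra × (Tmean+17.8)] = 4.92 / (0.0023 × 15.1776 × 47.50) = 2.9672
ΔT = 2.9672² = 8.804 °C

8.8 °C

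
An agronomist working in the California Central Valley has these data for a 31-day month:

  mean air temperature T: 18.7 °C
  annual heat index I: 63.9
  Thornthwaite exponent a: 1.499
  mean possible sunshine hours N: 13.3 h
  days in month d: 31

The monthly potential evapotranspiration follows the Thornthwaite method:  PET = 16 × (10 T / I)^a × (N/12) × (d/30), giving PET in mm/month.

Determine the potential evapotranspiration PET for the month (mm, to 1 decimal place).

91.6 mm

10T/I = 10 × 18.7 / 63.9 = 2.9264
(10T/I)^a = 2.9264^1.499 = 5.0007
Uncorrected PET = 16 × 5.0007 = 80.011 mm
Correction = (N/12)(d/30) = (13.3/12)(31/30) = 1.1453
PET = 80.011 × 1.1453 = 91.637 mm/month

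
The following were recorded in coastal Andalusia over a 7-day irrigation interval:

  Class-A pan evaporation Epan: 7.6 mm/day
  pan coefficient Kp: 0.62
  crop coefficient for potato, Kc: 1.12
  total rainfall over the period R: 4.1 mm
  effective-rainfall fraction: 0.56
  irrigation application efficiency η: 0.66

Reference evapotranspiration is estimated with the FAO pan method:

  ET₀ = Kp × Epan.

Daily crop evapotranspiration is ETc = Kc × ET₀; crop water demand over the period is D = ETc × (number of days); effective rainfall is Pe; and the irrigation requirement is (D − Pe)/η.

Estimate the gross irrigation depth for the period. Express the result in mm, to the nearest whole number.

ET₀ = 0.62 × 7.6 = 4.7120 mm/d
ETc = Kc × ET₀ = 1.12 × 4.7120 = 5.2774 mm/d
Crop demand D = ETc × 7 d = 5.2774 × 7 = 36.942 mm
Pe = 0.56 × 4.1 = 2.296 mm
D − Pe = 36.942 − 2.296 = 34.646 mm
Gross irrigation = 34.646 / 0.66 = 52.494 mm

52 mm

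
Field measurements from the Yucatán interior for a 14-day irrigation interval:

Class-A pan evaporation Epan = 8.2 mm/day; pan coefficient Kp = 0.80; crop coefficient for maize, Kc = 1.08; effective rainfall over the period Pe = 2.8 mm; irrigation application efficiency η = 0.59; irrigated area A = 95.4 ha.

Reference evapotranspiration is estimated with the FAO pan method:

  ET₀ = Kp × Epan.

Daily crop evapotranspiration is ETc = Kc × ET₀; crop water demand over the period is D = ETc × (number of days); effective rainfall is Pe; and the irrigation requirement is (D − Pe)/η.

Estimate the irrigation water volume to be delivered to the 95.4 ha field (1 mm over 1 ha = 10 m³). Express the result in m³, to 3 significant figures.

ET₀ = 0.80 × 8.2 = 6.5600 mm/d
ETc = Kc × ET₀ = 1.08 × 6.5600 = 7.0848 mm/d
Crop demand D = ETc × 14 d = 7.0848 × 14 = 99.187 mm
D − Pe = 99.187 − 2.8 = 96.387 mm
Gross irrigation = 96.387 / 0.59 = 163.368 mm
Volume = 163.368 mm × 95.4 ha × 10 = 155853.1 m³

156000 m³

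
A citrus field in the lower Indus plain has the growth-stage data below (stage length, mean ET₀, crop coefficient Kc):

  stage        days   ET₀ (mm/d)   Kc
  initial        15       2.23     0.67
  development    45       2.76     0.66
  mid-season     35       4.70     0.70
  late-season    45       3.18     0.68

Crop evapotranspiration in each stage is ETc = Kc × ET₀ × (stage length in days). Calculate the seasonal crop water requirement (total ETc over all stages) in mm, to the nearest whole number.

initial: 0.67 × 2.23 × 15 = 22.41 mm
development: 0.66 × 2.76 × 45 = 81.97 mm
mid-season: 0.70 × 4.70 × 35 = 115.15 mm
late-season: 0.68 × 3.18 × 45 = 97.31 mm
Seasonal total = 316.84 mm

317 mm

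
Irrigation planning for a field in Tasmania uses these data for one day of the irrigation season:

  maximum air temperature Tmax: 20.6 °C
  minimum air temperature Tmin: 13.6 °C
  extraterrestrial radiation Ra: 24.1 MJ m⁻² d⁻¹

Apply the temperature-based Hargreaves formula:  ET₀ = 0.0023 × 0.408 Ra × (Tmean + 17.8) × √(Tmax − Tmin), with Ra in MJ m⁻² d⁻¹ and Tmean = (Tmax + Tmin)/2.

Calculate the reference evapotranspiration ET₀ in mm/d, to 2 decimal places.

Tmean = (20.6 + 13.6)/2 = 17.10 °C
0.408 Ra = 0.408 × 24.1 = 9.8328 mm/d equivalent
ET₀ = 0.0023 × 9.8328 × (17.10 + 17.8) × √7.0 = 0.0023 × 9.8328 × 34.90 × 2.6458 = 2.0883 mm/d

2.09 mm/d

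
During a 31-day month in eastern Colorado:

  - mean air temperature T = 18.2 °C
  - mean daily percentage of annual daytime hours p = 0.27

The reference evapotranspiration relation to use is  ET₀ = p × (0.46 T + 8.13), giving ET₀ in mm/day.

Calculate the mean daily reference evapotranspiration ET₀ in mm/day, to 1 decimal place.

4.5 mm/day

ET₀ = 0.27 × (0.46 × 18.2 + 8.13) = 0.27 × 16.502 = 4.4555 mm/d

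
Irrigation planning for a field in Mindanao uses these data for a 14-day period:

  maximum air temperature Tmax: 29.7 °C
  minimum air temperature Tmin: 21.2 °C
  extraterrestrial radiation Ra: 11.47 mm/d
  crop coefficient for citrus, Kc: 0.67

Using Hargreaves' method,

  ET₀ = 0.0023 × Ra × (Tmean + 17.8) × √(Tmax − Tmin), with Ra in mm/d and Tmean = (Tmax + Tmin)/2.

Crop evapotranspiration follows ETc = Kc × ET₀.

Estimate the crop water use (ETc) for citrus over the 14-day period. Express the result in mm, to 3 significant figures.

Tmean = (29.7 + 21.2)/2 = 25.45 °C
ET₀ = 0.0023 × 11.47 × (25.45 + 17.8) × √8.5 = 0.0023 × 11.47 × 43.25 × 2.9155 = 3.3265 mm/d
ETc = Kc × ET₀ = 0.67 × 3.3265 = 2.2288 mm/d
Over 14 days: 2.2288 × 14 = 31.203 mm

31.2 mm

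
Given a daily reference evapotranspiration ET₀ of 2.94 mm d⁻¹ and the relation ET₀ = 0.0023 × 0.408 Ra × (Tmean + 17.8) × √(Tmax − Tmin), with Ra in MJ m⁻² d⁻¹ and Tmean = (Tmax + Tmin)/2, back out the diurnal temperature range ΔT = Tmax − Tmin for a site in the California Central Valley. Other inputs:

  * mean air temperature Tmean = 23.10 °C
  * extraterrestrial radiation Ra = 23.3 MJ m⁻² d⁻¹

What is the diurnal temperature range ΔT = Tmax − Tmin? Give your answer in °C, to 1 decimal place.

10.8 °C

√ΔT = ET₀ / [0.0023 × 0.408 × Ra × (Tmean+17.8)] = 2.94 / (0.0023 × 9.5064 × 40.90) = 3.2876
ΔT = 3.2876² = 10.808 °C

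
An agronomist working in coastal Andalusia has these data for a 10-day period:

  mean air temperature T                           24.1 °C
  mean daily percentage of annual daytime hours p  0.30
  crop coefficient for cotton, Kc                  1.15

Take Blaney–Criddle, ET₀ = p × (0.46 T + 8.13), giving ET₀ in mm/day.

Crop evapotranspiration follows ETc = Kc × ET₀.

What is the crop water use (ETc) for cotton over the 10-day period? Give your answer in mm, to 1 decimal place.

ET₀ = 0.30 × (0.46 × 24.1 + 8.13) = 0.30 × 19.216 = 5.7648 mm/d
ETc = Kc × ET₀ = 1.15 × 5.7648 = 6.6295 mm/d
Over 10 days: 6.6295 × 10 = 66.295 mm

66.3 mm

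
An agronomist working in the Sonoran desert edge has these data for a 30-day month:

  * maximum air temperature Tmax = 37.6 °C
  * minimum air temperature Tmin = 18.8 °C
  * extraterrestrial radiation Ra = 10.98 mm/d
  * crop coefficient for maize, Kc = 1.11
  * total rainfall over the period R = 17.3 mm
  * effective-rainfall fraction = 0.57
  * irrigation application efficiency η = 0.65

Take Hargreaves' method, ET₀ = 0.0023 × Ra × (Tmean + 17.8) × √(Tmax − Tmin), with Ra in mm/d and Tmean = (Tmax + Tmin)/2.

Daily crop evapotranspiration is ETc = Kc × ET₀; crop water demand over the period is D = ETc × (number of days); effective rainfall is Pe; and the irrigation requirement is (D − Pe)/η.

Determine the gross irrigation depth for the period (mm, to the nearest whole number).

Tmean = (37.6 + 18.8)/2 = 28.20 °C
ET₀ = 0.0023 × 10.98 × (28.20 + 17.8) × √18.8 = 0.0023 × 10.98 × 46.00 × 4.3359 = 5.0369 mm/d
ETc = Kc × ET₀ = 1.11 × 5.0369 = 5.5910 mm/d
Crop demand D = ETc × 30 d = 5.5910 × 30 = 167.730 mm
Pe = 0.57 × 17.3 = 9.861 mm
D − Pe = 167.730 − 9.861 = 157.869 mm
Gross irrigation = 157.869 / 0.65 = 242.875 mm

243 mm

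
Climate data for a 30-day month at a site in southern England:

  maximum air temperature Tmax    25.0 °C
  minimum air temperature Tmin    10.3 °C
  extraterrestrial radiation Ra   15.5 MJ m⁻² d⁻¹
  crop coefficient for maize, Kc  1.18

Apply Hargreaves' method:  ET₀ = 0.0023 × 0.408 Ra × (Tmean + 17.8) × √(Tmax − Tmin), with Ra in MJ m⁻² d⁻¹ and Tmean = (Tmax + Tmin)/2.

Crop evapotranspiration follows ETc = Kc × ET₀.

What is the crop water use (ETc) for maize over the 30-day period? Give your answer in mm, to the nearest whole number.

70 mm

Tmean = (25.0 + 10.3)/2 = 17.65 °C
0.408 Ra = 0.408 × 15.5 = 6.3240 mm/d equivalent
ET₀ = 0.0023 × 6.3240 × (17.65 + 17.8) × √14.7 = 0.0023 × 6.3240 × 35.45 × 3.8341 = 1.9770 mm/d
ETc = Kc × ET₀ = 1.18 × 1.9770 = 2.3329 mm/d
Over 30 days: 2.3329 × 30 = 69.987 mm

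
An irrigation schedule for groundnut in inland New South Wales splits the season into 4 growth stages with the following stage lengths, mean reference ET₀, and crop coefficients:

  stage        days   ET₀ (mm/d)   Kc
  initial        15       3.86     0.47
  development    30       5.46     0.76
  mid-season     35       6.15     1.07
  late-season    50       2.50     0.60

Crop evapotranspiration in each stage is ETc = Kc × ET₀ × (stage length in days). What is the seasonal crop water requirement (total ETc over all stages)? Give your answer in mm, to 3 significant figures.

457 mm

initial: 0.47 × 3.86 × 15 = 27.21 mm
development: 0.76 × 5.46 × 30 = 124.49 mm
mid-season: 1.07 × 6.15 × 35 = 230.32 mm
late-season: 0.60 × 2.50 × 50 = 75.00 mm
Seasonal total = 457.02 mm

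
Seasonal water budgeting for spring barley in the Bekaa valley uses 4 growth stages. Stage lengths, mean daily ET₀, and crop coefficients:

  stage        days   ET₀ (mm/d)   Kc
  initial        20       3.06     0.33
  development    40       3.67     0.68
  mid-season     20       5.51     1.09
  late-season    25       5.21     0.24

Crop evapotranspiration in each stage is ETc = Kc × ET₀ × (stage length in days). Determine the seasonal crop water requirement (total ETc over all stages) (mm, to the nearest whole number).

271 mm

initial: 0.33 × 3.06 × 20 = 20.20 mm
development: 0.68 × 3.67 × 40 = 99.82 mm
mid-season: 1.09 × 5.51 × 20 = 120.12 mm
late-season: 0.24 × 5.21 × 25 = 31.26 mm
Seasonal total = 271.40 mm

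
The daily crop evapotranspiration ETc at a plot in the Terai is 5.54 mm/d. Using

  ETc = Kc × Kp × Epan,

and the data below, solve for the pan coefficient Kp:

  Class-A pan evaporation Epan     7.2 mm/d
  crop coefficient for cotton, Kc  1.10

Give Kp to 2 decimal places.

0.70

ETc = Kc × Kp × Epan  ⇒  Kp = ETc / (Kc × Epan)
Kp = 5.54 / (1.10 × 7.2) = 5.54 / 7.920 = 0.6995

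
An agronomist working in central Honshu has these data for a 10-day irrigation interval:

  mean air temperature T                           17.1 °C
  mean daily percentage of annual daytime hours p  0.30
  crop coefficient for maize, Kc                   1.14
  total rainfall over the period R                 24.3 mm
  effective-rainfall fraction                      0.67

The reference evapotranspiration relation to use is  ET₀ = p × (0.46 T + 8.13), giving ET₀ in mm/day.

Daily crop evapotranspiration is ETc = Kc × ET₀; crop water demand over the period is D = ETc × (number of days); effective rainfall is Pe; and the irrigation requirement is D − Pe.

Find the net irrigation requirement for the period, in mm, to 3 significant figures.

ET₀ = 0.30 × (0.46 × 17.1 + 8.13) = 0.30 × 15.996 = 4.7988 mm/d
ETc = Kc × ET₀ = 1.14 × 4.7988 = 5.4706 mm/d
Crop demand D = ETc × 10 d = 5.4706 × 10 = 54.706 mm
Pe = 0.67 × 24.3 = 16.281 mm
D − Pe = 54.706 − 16.281 = 38.425 mm

38.4 mm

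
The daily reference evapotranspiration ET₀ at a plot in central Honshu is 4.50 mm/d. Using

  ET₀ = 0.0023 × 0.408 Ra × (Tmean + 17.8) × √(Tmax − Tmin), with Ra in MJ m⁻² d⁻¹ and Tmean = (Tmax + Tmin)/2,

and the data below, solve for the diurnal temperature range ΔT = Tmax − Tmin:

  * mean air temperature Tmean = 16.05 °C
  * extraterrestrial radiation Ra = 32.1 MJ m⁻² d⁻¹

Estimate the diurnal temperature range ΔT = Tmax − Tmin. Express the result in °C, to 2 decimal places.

√ΔT = ET₀ / [0.0023 × 0.408 × Ra × (Tmean+17.8)] = 4.50 / (0.0023 × 13.0968 × 33.85) = 4.4133
ΔT = 4.4133² = 19.477 °C

19.48 °C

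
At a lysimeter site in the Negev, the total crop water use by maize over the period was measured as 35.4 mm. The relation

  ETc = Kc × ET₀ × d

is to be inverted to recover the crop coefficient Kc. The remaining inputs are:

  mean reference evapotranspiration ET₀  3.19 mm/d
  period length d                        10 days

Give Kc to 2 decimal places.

1.11

ETc = Kc × ET₀ × d  ⇒  Kc = ETc / (ET₀ × d)
Kc = 35.4 / (3.19 × 10) = 35.4 / 31.90 = 1.1097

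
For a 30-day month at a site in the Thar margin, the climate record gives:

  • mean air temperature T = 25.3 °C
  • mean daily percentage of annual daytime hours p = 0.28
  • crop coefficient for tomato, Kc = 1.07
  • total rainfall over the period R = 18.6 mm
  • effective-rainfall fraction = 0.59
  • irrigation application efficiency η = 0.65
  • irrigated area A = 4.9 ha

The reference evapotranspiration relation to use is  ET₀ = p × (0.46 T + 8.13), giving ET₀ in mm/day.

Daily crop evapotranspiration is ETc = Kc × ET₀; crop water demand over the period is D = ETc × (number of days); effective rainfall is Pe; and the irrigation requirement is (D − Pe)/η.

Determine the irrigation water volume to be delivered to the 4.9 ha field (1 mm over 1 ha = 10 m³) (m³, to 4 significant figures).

ET₀ = 0.28 × (0.46 × 25.3 + 8.13) = 0.28 × 19.768 = 5.5350 mm/d
ETc = Kc × ET₀ = 1.07 × 5.5350 = 5.9225 mm/d
Crop demand D = ETc × 30 d = 5.9225 × 30 = 177.675 mm
Pe = 0.59 × 18.6 = 10.974 mm
D − Pe = 177.675 − 10.974 = 166.701 mm
Gross irrigation = 166.701 / 0.65 = 256.463 mm
Volume = 256.463 mm × 4.9 ha × 10 = 12566.7 m³

12570 m³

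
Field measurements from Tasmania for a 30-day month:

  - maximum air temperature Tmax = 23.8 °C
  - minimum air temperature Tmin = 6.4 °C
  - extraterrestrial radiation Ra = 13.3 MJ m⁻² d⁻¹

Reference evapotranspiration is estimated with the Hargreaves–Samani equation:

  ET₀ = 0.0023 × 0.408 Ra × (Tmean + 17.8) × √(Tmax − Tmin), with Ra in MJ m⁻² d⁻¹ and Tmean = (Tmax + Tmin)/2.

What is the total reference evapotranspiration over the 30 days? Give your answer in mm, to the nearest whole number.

Tmean = (23.8 + 6.4)/2 = 15.10 °C
0.408 Ra = 0.408 × 13.3 = 5.4264 mm/d equivalent
ET₀ = 0.0023 × 5.4264 × (15.10 + 17.8) × √17.4 = 0.0023 × 5.4264 × 32.90 × 4.1713 = 1.7128 mm/d
Over 30 days: 1.7128 × 30 = 51.384 mm

51 mm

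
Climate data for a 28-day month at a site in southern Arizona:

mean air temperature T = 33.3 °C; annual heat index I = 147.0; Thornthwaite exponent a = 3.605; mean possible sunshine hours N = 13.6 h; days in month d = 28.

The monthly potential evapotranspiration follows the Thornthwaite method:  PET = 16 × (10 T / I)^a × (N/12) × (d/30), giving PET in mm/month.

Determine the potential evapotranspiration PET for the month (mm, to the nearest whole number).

323 mm

10T/I = 10 × 33.3 / 147.0 = 2.2653
(10T/I)^a = 2.2653^3.605 = 19.0646
Uncorrected PET = 16 × 19.0646 = 305.034 mm
Correction = (N/12)(d/30) = (13.6/12)(28/30) = 1.0578
PET = 305.034 × 1.0578 = 322.665 mm/month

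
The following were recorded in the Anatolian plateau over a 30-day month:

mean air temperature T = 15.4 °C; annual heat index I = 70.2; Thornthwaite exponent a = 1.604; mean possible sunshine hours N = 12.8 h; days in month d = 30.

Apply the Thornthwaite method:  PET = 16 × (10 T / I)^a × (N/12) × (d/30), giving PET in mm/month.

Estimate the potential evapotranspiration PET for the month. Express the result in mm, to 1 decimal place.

60.2 mm

10T/I = 10 × 15.4 / 70.2 = 2.1937
(10T/I)^a = 2.1937^1.604 = 3.5257
Uncorrected PET = 16 × 3.5257 = 56.411 mm
Correction = (N/12)(d/30) = (12.8/12)(30/30) = 1.0667
PET = 56.411 × 1.0667 = 60.174 mm/month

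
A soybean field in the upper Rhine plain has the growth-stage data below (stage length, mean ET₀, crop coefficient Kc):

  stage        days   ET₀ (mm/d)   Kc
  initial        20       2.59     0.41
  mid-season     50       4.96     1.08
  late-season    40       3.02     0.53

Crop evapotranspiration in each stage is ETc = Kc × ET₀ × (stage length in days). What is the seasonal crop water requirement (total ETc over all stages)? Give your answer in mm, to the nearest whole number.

353 mm

initial: 0.41 × 2.59 × 20 = 21.24 mm
mid-season: 1.08 × 4.96 × 50 = 267.84 mm
late-season: 0.53 × 3.02 × 40 = 64.02 mm
Seasonal total = 353.10 mm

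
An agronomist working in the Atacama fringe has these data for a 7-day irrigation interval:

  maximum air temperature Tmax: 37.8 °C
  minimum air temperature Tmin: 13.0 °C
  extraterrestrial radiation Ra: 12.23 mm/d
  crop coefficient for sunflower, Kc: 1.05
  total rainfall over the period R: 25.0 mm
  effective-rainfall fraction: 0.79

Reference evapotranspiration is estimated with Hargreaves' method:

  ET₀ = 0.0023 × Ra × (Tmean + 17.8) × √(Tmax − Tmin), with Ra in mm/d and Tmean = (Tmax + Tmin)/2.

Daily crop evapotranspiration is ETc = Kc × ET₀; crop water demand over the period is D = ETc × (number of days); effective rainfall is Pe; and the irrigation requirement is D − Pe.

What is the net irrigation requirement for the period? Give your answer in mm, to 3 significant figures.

Tmean = (37.8 + 13.0)/2 = 25.40 °C
ET₀ = 0.0023 × 12.23 × (25.40 + 17.8) × √24.8 = 0.0023 × 12.23 × 43.20 × 4.9800 = 6.0516 mm/d
ETc = Kc × ET₀ = 1.05 × 6.0516 = 6.3542 mm/d
Crop demand D = ETc × 7 d = 6.3542 × 7 = 44.479 mm
Pe = 0.79 × 25.0 = 19.750 mm
D − Pe = 44.479 − 19.750 = 24.729 mm

24.7 mm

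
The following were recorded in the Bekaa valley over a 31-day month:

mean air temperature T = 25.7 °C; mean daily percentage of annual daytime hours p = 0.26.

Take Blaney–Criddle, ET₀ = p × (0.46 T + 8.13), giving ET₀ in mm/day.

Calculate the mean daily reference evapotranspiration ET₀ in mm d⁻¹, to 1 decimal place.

ET₀ = 0.26 × (0.46 × 25.7 + 8.13) = 0.26 × 19.952 = 5.1875 mm/d

5.2 mm d⁻¹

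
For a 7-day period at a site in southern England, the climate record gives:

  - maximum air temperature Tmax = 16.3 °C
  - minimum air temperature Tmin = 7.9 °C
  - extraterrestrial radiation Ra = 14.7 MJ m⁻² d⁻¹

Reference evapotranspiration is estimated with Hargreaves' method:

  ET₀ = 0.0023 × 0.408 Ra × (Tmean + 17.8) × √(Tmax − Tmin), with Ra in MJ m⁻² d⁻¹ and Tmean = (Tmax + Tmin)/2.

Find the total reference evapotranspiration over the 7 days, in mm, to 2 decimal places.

Tmean = (16.3 + 7.9)/2 = 12.10 °C
0.408 Ra = 0.408 × 14.7 = 5.9976 mm/d equivalent
ET₀ = 0.0023 × 5.9976 × (12.10 + 17.8) × √8.4 = 0.0023 × 5.9976 × 29.90 × 2.8983 = 1.1954 mm/d
Over 7 days: 1.1954 × 7 = 8.368 mm

8.37 mm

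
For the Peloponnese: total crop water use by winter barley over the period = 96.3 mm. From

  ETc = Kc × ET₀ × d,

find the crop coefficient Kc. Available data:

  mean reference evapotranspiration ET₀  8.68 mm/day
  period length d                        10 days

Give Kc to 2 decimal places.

ETc = Kc × ET₀ × d  ⇒  Kc = ETc / (ET₀ × d)
Kc = 96.3 / (8.68 × 10) = 96.3 / 86.80 = 1.1094

1.11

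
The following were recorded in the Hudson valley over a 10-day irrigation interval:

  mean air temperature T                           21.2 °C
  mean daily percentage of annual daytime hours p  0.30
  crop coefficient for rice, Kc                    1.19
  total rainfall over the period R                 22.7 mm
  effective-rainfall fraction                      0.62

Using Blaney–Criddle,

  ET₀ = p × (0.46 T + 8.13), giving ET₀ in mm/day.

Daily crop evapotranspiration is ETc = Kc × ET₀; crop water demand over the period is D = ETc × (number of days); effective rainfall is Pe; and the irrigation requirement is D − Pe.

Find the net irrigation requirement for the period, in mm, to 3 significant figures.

ET₀ = 0.30 × (0.46 × 21.2 + 8.13) = 0.30 × 17.882 = 5.3646 mm/d
ETc = Kc × ET₀ = 1.19 × 5.3646 = 6.3839 mm/d
Crop demand D = ETc × 10 d = 6.3839 × 10 = 63.839 mm
Pe = 0.62 × 22.7 = 14.074 mm
D − Pe = 63.839 − 14.074 = 49.765 mm

49.8 mm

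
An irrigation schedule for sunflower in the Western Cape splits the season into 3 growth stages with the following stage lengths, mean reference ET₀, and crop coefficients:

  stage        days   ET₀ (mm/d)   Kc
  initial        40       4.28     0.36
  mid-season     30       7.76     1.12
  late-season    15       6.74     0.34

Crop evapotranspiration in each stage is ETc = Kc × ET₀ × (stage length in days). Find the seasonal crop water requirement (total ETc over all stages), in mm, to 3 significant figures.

initial: 0.36 × 4.28 × 40 = 61.63 mm
mid-season: 1.12 × 7.76 × 30 = 260.74 mm
late-season: 0.34 × 6.74 × 15 = 34.37 mm
Seasonal total = 356.74 mm

357 mm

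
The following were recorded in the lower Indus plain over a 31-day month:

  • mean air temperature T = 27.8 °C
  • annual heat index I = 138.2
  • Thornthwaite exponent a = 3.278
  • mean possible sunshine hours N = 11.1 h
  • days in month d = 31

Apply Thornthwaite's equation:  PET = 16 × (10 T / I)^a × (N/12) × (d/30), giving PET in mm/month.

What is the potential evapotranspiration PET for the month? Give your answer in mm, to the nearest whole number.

10T/I = 10 × 27.8 / 138.2 = 2.0116
(10T/I)^a = 2.0116^3.278 = 9.8857
Uncorrected PET = 16 × 9.8857 = 158.171 mm
Correction = (N/12)(d/30) = (11.1/12)(31/30) = 0.9558
PET = 158.171 × 0.9558 = 151.180 mm/month

151 mm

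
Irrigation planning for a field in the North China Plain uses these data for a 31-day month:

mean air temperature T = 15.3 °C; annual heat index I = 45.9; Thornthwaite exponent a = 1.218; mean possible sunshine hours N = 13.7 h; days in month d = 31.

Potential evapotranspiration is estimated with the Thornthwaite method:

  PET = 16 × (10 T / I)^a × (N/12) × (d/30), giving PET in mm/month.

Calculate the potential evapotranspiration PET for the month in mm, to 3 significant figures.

10T/I = 10 × 15.3 / 45.9 = 3.3333
(10T/I)^a = 3.3333^1.218 = 4.3337
Uncorrected PET = 16 × 4.3337 = 69.339 mm
Correction = (N/12)(d/30) = (13.7/12)(31/30) = 1.1797
PET = 69.339 × 1.1797 = 81.799 mm/month

81.8 mm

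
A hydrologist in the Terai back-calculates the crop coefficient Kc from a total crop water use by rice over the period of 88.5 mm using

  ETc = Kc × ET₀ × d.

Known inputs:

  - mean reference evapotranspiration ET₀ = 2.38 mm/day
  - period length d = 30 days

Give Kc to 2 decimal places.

ETc = Kc × ET₀ × d  ⇒  Kc = ETc / (ET₀ × d)
Kc = 88.5 / (2.38 × 30) = 88.5 / 71.40 = 1.2395

1.24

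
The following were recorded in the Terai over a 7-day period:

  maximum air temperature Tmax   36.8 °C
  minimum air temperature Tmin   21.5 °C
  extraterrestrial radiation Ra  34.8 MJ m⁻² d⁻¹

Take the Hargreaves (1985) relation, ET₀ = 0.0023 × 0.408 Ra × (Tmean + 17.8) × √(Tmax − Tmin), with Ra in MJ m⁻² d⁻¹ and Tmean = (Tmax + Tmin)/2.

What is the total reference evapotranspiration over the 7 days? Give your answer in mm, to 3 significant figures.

42.0 mm

Tmean = (36.8 + 21.5)/2 = 29.15 °C
0.408 Ra = 0.408 × 34.8 = 14.1984 mm/d equivalent
ET₀ = 0.0023 × 14.1984 × (29.15 + 17.8) × √15.3 = 0.0023 × 14.1984 × 46.95 × 3.9115 = 5.9972 mm/d
Over 7 days: 5.9972 × 7 = 41.980 mm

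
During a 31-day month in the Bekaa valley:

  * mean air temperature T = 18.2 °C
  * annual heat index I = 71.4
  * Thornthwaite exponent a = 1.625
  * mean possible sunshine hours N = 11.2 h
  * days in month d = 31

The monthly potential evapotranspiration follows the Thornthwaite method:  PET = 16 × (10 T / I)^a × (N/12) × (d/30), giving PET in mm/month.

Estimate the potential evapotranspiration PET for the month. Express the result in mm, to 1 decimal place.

70.6 mm

10T/I = 10 × 18.2 / 71.4 = 2.5490
(10T/I)^a = 2.5490^1.625 = 4.5746
Uncorrected PET = 16 × 4.5746 = 73.194 mm
Correction = (N/12)(d/30) = (11.2/12)(31/30) = 0.9644
PET = 73.194 × 0.9644 = 70.588 mm/month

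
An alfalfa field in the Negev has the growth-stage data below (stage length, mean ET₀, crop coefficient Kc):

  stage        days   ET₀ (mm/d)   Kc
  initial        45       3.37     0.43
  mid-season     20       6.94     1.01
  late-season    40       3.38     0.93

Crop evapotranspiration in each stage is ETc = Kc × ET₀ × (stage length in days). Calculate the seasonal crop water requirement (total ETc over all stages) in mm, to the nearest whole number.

initial: 0.43 × 3.37 × 45 = 65.21 mm
mid-season: 1.01 × 6.94 × 20 = 140.19 mm
late-season: 0.93 × 3.38 × 40 = 125.74 mm
Seasonal total = 331.14 mm

331 mm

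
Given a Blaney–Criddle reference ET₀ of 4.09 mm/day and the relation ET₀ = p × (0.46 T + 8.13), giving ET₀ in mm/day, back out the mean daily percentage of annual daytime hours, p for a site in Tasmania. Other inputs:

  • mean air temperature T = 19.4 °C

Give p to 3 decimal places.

0.240

p = ET₀ / (0.46 T + 8.13) = 4.09 / (0.46 × 19.4 + 8.13) = 4.09 / 17.054 = 0.2398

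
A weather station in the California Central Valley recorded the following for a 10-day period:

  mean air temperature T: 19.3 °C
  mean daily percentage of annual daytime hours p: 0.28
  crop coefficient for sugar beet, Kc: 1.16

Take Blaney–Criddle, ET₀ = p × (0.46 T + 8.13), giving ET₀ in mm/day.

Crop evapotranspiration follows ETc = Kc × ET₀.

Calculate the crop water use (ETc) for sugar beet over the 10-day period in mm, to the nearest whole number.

55 mm

ET₀ = 0.28 × (0.46 × 19.3 + 8.13) = 0.28 × 17.008 = 4.7622 mm/d
ETc = Kc × ET₀ = 1.16 × 4.7622 = 5.5242 mm/d
Over 10 days: 5.5242 × 10 = 55.242 mm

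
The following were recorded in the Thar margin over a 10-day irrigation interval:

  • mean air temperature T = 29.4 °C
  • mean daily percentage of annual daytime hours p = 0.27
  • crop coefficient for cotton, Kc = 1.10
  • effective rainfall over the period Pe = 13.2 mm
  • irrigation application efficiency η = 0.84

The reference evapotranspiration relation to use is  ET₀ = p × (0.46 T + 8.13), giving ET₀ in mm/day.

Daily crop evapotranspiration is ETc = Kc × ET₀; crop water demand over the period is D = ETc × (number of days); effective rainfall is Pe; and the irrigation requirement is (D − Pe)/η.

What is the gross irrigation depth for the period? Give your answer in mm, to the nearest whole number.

ET₀ = 0.27 × (0.46 × 29.4 + 8.13) = 0.27 × 21.654 = 5.8466 mm/d
ETc = Kc × ET₀ = 1.10 × 5.8466 = 6.4313 mm/d
Crop demand D = ETc × 10 d = 6.4313 × 10 = 64.313 mm
D − Pe = 64.313 − 13.2 = 51.113 mm
Gross irrigation = 51.113 / 0.84 = 60.849 mm

61 mm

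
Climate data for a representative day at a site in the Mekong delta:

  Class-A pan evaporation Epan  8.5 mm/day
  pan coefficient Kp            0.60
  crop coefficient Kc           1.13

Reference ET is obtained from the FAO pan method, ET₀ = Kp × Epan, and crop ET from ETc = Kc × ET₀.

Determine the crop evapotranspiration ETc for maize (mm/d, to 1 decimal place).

ET₀ = 0.60 × 8.5 = 5.1000 mm/d
ETc = Kc × ET₀ = 1.13 × 5.1000 = 5.7630 mm/d

5.8 mm/d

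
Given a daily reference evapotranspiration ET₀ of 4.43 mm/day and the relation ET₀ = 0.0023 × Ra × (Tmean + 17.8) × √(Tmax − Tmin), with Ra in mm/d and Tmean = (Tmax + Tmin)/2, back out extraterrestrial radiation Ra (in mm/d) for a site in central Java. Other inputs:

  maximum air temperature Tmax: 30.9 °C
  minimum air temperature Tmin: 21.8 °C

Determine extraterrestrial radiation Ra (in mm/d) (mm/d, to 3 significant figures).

14.5 mm/d

Tmean = 26.35 °C; √ΔT = 3.0166
Ra = ET₀ / [0.0023 × (Tmean+17.8) × √ΔT] = 4.43 / (0.0023 × 44.15 × 3.0166) = 14.462 mm/d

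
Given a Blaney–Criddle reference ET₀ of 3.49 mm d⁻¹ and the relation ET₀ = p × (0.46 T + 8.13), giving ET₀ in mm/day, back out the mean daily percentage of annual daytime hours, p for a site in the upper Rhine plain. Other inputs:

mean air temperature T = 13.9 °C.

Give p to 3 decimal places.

p = ET₀ / (0.46 T + 8.13) = 3.49 / (0.46 × 13.9 + 8.13) = 3.49 / 14.524 = 0.2403

0.240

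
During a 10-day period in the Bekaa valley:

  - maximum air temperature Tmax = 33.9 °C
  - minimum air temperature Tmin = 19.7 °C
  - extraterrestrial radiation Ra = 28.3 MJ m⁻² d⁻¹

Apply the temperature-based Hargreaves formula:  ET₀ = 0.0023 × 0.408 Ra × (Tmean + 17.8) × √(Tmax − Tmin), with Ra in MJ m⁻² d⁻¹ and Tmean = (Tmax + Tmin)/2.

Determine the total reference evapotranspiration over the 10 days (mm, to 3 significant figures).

Tmean = (33.9 + 19.7)/2 = 26.80 °C
0.408 Ra = 0.408 × 28.3 = 11.5464 mm/d equivalent
ET₀ = 0.0023 × 11.5464 × (26.80 + 17.8) × √14.2 = 0.0023 × 11.5464 × 44.60 × 3.7683 = 4.4633 mm/d
Over 10 days: 4.4633 × 10 = 44.633 mm

44.6 mm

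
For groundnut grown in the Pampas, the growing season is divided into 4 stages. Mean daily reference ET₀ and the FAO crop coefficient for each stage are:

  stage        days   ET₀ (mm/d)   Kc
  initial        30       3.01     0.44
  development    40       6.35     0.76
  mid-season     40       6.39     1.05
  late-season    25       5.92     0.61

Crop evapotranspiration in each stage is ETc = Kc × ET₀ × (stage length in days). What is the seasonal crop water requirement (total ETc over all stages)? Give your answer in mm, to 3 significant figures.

591 mm

initial: 0.44 × 3.01 × 30 = 39.73 mm
development: 0.76 × 6.35 × 40 = 193.04 mm
mid-season: 1.05 × 6.39 × 40 = 268.38 mm
late-season: 0.61 × 5.92 × 25 = 90.28 mm
Seasonal total = 591.43 mm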